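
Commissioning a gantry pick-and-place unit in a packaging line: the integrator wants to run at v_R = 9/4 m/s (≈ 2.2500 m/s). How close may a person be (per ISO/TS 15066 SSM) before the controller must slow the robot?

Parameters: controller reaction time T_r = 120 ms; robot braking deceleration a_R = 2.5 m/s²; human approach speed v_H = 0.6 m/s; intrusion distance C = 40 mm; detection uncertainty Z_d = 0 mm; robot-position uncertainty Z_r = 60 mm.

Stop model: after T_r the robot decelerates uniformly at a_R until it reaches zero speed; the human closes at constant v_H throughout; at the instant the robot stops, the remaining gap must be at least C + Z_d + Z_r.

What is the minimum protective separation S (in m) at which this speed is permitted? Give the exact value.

stop time T_s = (9/4)/(5/2) = 0.9000 s
robot in T_r: 2.2500·0.1200 = 0.2700 m
braking distance = 2.2500²/(2·2.5000) = 1.0125 m
person approaches 0.6000·(0.1200+0.9000) = 0.6120 m
margins: 0.0400+0.0000+0.0600 = 0.1000 m
S_min ≈ 0.2700+1.0125+0.6120+0.1000  ⇒  S_min = 3989/2000 m

S_min = 3989/2000 m = 1.9945 m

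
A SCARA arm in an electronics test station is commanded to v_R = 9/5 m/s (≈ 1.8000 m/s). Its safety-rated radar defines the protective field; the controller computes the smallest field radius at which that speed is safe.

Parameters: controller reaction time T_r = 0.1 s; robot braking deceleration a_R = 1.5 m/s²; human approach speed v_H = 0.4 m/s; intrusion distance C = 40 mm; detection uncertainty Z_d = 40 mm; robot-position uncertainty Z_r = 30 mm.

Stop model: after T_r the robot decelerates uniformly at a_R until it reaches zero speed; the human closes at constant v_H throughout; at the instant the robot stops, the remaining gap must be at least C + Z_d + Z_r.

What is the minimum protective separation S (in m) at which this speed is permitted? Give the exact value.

S_min = 189/100 m = 1.8900 m

T_s = v_R/a_R = (9/5)/(3/2) = 1.2000 s
reaction-phase robot travel = 1.8000·0.1000 = 0.1800 m
robot under decel: 1.8000²/(2·1.5000) = 1.0800 m
human over T_r+T_s: 0.4000·(0.1000+1.2000) = 0.5200 m
residual clearance needed = 0.0400+0.0400+0.0300 = 0.1100 m
S_min ≈ 0.1800+1.0800+0.5200+0.1100  ⇒  S_min = 189/100 m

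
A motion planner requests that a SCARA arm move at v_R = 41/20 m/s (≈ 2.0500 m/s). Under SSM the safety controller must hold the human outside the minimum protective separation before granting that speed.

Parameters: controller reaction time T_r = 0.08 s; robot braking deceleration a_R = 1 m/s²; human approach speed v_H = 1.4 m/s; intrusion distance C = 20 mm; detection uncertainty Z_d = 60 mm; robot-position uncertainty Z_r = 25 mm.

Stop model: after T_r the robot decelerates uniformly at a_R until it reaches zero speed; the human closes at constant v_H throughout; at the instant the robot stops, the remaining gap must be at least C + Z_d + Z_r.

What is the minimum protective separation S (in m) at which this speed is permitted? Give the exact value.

T_s = v_R/a_R = (41/20)/1 = 2.0500 s
reaction-phase robot travel = 2.0500·0.0800 = 0.1640 m
robot covers 2.0500·2.0500 − ½·1.0000·2.0500² = 2.1012 m while stopping
human over T_r+T_s: 1.4000·(0.0800+2.0500) = 2.9820 m
residual clearance needed = 0.0200+0.0600+0.0250 = 0.1050 m
S_min ≈ 0.1640+2.1012+2.9820+0.1050  ⇒  S_min = 21409/4000 m

S_min = 21409/4000 m = 5.3522 m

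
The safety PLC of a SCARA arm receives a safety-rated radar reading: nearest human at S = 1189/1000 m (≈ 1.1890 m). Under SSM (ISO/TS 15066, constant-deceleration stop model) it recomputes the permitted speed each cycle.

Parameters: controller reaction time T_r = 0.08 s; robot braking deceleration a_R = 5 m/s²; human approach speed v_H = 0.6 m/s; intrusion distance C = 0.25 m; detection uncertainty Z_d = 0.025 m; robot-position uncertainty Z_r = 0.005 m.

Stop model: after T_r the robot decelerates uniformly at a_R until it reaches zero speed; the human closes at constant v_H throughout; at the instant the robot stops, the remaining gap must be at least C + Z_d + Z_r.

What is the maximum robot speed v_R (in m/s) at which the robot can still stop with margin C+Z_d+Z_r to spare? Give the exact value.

v_R_max = 21/10 m/s = 2.1000 m/s

at the boundary: (1/10)·v² + (1/5)·v + (-861/1000) = 0
  disc = (1/5)² − 4·(1/10)·(-861/1000) = 961/2500 ; √disc = 31/50
  v_R = (−(1/5) + 31/50) / (2·(1/10)) = 21/10 m/s
check:
braking lasts T_s = (21/10)/5 = 0.4200 s
reaction-phase robot travel = 2.1000·0.0800 = 0.1680 m
robot covers 2.1000·0.4200 − ½·5.0000·0.4200² = 0.4410 m while stopping
human closes 0.6000·0.5000 = 0.3000 m
margins: 0.2500+0.0250+0.0050 = 0.2800 m
sum ≈ 0.1680+0.4410+0.3000+0.2800 ≈ 1.1890 m = S ✓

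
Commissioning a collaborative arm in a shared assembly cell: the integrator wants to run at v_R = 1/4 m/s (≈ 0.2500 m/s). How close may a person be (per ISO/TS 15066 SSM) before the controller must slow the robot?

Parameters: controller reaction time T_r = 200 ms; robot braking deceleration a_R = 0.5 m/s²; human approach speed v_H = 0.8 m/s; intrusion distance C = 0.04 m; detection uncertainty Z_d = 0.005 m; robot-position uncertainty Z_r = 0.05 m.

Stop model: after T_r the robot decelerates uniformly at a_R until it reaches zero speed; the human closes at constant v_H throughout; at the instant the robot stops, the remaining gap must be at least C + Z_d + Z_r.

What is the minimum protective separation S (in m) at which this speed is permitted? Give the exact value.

T_s = v_R/a_R = (1/4)/(1/2) = 0.5000 s
reaction-phase robot travel = 0.2500·0.2000 = 0.0500 m
robot covers 0.2500·0.5000 − ½·0.5000·0.5000² = 0.0625 m while stopping
person approaches 0.8000·(0.2000+0.5000) = 0.5600 m
residual clearance needed = 0.0400+0.0050+0.0500 = 0.0950 m
S_min ≈ 0.0500+0.0625+0.5600+0.0950  ⇒  S_min = 307/400 m

S_min = 307/400 m = 0.7675 m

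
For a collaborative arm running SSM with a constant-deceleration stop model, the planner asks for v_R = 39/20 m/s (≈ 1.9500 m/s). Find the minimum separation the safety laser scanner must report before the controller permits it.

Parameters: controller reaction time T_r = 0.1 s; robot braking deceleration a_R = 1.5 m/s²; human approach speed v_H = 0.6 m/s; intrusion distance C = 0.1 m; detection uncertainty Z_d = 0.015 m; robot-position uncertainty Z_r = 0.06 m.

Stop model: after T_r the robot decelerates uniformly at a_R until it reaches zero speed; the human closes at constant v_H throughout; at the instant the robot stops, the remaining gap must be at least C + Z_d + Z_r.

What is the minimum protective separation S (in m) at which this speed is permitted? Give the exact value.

S_min = 991/400 m = 2.4775 m

stop time T_s = (39/20)/(3/2) = 1.3000 s
robot covers v_R·T_r = 1.9500·0.1000 = 0.1950 m before braking
robot under decel: 1.9500²/(2·1.5000) = 1.2675 m
person approaches 0.6000·(0.1000+1.3000) = 0.8400 m
residual clearance needed = 0.1000+0.0150+0.0600 = 0.1750 m
S_min ≈ 0.1950+1.2675+0.8400+0.1750  ⇒  S_min = 991/400 m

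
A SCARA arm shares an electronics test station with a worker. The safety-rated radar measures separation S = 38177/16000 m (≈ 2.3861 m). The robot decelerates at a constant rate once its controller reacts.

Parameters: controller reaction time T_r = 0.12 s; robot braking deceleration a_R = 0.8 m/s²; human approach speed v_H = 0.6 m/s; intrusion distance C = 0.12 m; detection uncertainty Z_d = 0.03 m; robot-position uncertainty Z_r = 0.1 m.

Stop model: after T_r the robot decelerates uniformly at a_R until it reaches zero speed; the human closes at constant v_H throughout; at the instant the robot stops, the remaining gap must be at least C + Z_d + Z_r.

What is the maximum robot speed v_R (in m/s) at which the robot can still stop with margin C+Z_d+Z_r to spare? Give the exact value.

at the boundary: (5/8)·v² + (87/100)·v + (-1321/640) = 0
  disc = (87/100)² − 4·(5/8)·(-1321/640) = 946729/160000 ; √disc = 973/400
  v_R = (−(87/100) + 973/400) / (2·(5/8)) = 5/4 m/s
check:
braking lasts T_s = (5/4)/(4/5) = 1.5625 s
reaction-phase robot travel = 1.2500·0.1200 = 0.1500 m
robot under decel: 1.2500²/(2·0.8000) = 0.9766 m
person approaches 0.6000·(0.1200+1.5625) = 1.0095 m
C+Z_d+Z_r = 0.1200+0.0300+0.1000 = 0.2500 m
sum ≈ 0.1500+0.9766+1.0095+0.2500 ≈ 2.3861 m = S ✓

v_R_max = 5/4 m/s = 1.2500 m/s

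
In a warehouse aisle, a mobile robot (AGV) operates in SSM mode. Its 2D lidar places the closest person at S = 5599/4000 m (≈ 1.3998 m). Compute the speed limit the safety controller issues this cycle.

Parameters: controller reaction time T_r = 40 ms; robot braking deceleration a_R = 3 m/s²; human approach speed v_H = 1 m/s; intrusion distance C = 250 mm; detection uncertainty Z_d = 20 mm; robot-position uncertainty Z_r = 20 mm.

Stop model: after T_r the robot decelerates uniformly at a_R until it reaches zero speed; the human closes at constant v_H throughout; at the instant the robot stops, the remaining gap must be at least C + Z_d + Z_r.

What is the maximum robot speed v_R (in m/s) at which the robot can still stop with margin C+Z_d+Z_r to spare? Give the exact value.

at the boundary: (1/6)·v² + (28/75)·v + (-4279/4000) = 0
  disc = (28/75)² − 4·(1/6)·(-4279/4000) = 76729/90000 ; √disc = 277/300
  v_R = (−(28/75) + 277/300) / (2·(1/6)) = 33/20 m/s
check:
braking lasts T_s = (33/20)/3 = 0.5500 s
reaction-phase robot travel = 1.6500·0.0400 = 0.0660 m
robot covers 1.6500·0.5500 − ½·3.0000·0.5500² = 0.4537 m while stopping
human over T_r+T_s: 1.0000·(0.0400+0.5500) = 0.5900 m
margins: 0.2500+0.0200+0.0200 = 0.2900 m
sum ≈ 0.0660+0.4537+0.5900+0.2900 ≈ 1.3998 m = S ✓

v_R_max = 33/20 m/s = 1.6500 m/s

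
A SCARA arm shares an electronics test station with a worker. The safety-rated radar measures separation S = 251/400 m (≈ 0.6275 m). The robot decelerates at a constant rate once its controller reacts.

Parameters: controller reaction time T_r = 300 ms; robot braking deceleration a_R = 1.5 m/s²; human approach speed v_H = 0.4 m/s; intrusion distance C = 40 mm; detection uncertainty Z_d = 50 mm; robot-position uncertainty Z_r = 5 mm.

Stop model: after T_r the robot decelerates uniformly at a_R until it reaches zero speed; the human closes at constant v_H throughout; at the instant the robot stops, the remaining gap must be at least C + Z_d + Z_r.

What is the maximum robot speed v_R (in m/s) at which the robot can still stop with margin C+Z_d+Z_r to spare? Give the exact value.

v_R_max = 11/20 m/s = 0.5500 m/s

at the boundary: (1/3)·v² + (17/30)·v + (-33/80) = 0
  disc = (17/30)² − 4·(1/3)·(-33/80) = 196/225 ; √disc = 14/15
  v_R = (−(17/30) + 14/15) / (2·(1/3)) = 11/20 m/s
check:
T_s = v_R/a_R = (11/20)/(3/2) = 0.3667 s
robot in T_r: 0.5500·0.3000 = 0.1650 m
robot covers 0.5500·0.3667 − ½·1.5000·0.3667² = 0.1008 m while stopping
human closes 0.4000·0.6667 = 0.2667 m
C+Z_d+Z_r = 0.0400+0.0500+0.0050 = 0.0950 m
sum ≈ 0.1650+0.1008+0.2667+0.0950 ≈ 0.6275 m = S ✓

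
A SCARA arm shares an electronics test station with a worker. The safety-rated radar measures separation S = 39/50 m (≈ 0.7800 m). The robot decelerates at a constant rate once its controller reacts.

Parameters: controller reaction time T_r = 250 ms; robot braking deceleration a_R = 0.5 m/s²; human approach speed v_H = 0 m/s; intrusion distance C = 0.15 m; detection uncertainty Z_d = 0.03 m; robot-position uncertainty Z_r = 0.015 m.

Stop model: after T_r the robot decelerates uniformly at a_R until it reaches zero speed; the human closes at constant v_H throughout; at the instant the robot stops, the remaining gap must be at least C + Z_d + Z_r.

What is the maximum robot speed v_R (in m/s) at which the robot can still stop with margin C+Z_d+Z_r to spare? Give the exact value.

v_R_max = 13/20 m/s = 0.6500 m/s

at the boundary: (1)·v² + (1/4)·v + (-117/200) = 0
  disc = (1/4)² − 4·(1)·(-117/200) = 961/400 ; √disc = 31/20
  v_R = (−(1/4) + 31/20) / (2·(1)) = 13/20 m/s
check:
stop time T_s = (13/20)/(1/2) = 1.3000 s
robot covers v_R·T_r = 0.6500·0.2500 = 0.1625 m before braking
robot covers 0.6500·1.3000 − ½·0.5000·1.3000² = 0.4225 m while stopping
human closes 0.0000·1.5500 = 0.0000 m
residual clearance needed = 0.1500+0.0300+0.0150 = 0.1950 m
sum ≈ 0.1625+0.4225+0.0000+0.1950 ≈ 0.7800 m = S ✓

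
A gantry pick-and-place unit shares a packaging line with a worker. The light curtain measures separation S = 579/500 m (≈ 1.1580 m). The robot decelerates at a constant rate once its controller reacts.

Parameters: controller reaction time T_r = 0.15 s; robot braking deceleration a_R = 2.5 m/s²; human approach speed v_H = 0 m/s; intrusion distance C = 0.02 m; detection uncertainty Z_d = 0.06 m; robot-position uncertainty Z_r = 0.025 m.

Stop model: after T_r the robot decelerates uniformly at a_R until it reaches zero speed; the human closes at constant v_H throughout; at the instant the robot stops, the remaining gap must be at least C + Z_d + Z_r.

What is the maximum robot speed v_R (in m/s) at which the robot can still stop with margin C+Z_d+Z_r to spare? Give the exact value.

collect terms ⇒ (1/5)·v_R² + (3/20)·v_R + (-1053/1000) = 0
  disc = (3/20)² − 4·(1/5)·(-1053/1000) = 8649/10000 ; √disc = 93/100
  v_R = (−(3/20) + 93/100) / (2·(1/5)) = 39/20 m/s
check:
T_s = v_R/a_R = (39/20)/(5/2) = 0.7800 s
robot covers v_R·T_r = 1.9500·0.1500 = 0.2925 m before braking
braking distance = 1.9500²/(2·2.5000) = 0.7605 m
human closes 0.0000·0.9300 = 0.0000 m
residual clearance needed = 0.0200+0.0600+0.0250 = 0.1050 m
sum ≈ 0.2925+0.7605+0.0000+0.1050 ≈ 1.1580 m = S ✓

v_R_max = 39/20 m/s = 1.9500 m/s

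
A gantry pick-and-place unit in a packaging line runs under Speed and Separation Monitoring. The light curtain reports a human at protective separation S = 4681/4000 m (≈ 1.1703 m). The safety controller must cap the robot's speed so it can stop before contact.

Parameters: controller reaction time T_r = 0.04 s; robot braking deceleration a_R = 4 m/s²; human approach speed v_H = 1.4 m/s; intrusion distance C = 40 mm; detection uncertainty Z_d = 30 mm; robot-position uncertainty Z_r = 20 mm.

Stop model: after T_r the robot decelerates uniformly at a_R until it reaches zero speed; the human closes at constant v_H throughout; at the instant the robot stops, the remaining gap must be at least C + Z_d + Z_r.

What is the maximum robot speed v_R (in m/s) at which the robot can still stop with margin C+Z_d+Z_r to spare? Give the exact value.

v_R_max = 17/10 m/s = 1.7000 m/s

at the boundary: (1/8)·v² + (39/100)·v + (-4097/4000) = 0
  disc = (39/100)² − 4·(1/8)·(-4097/4000) = 26569/40000 ; √disc = 163/200
  v_R = (−(39/100) + 163/200) / (2·(1/8)) = 17/10 m/s
check:
T_s = v_R/a_R = (17/10)/4 = 0.4250 s
robot in T_r: 1.7000·0.0400 = 0.0680 m
robot covers 1.7000·0.4250 − ½·4.0000·0.4250² = 0.3613 m while stopping
human over T_r+T_s: 1.4000·(0.0400+0.4250) = 0.6510 m
C+Z_d+Z_r = 0.0400+0.0300+0.0200 = 0.0900 m
sum ≈ 0.0680+0.3613+0.6510+0.0900 ≈ 1.1703 m = S ✓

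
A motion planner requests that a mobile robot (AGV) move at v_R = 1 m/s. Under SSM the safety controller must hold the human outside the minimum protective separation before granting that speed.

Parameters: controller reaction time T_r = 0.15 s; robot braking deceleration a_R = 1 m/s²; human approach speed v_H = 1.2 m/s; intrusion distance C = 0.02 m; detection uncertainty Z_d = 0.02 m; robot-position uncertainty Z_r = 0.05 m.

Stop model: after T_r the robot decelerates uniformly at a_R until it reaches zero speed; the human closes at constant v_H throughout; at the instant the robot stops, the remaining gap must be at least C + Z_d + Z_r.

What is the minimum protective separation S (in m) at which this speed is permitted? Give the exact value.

braking lasts T_s = 1/1 = 1.0000 s
robot covers v_R·T_r = 1.0000·0.1500 = 0.1500 m before braking
robot covers 1.0000·1.0000 − ½·1.0000·1.0000² = 0.5000 m while stopping
human over T_r+T_s: 1.2000·(0.1500+1.0000) = 1.3800 m
margins: 0.0200+0.0200+0.0500 = 0.0900 m
S_min ≈ 0.1500+0.5000+1.3800+0.0900  ⇒  S_min = 53/25 m

S_min = 53/25 m = 2.1200 m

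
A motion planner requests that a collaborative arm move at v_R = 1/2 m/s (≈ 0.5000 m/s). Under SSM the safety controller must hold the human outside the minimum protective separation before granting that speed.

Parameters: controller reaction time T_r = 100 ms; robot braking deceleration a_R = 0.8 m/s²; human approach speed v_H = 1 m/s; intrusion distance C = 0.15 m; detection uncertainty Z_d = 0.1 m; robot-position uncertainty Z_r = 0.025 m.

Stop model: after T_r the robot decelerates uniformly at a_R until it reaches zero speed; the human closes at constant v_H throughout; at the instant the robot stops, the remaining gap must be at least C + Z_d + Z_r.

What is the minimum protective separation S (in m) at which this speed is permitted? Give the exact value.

S_min = 193/160 m = 1.2063 m

T_s = v_R/a_R = (1/2)/(4/5) = 0.6250 s
robot covers v_R·T_r = 0.5000·0.1000 = 0.0500 m before braking
robot covers 0.5000·0.6250 − ½·0.8000·0.6250² = 0.1562 m while stopping
person approaches 1.0000·(0.1000+0.6250) = 0.7250 m
margins: 0.1500+0.1000+0.0250 = 0.2750 m
S_min ≈ 0.0500+0.1562+0.7250+0.2750  ⇒  S_min = 193/160 m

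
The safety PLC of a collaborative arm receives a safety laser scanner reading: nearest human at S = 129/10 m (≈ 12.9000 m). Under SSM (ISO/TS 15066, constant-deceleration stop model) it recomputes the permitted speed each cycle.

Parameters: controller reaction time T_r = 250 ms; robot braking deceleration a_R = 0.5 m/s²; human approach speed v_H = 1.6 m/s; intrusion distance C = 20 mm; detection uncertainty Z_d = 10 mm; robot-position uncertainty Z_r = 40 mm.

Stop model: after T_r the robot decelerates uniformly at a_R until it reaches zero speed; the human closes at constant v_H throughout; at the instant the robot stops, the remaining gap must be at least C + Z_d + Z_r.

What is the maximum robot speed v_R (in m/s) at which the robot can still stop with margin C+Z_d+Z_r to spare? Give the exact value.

v_R_max = 11/5 m/s = 2.2000 m/s

at the boundary: (1)·v² + (69/20)·v + (-1243/100) = 0
  disc = (69/20)² − 4·(1)·(-1243/100) = 24649/400 ; √disc = 157/20
  v_R = (−(69/20) + 157/20) / (2·(1)) = 11/5 m/s
check:
braking lasts T_s = (11/5)/(1/2) = 4.4000 s
robot in T_r: 2.2000·0.2500 = 0.5500 m
robot under decel: 2.2000²/(2·0.5000) = 4.8400 m
human closes 1.6000·4.6500 = 7.4400 m
C+Z_d+Z_r = 0.0200+0.0100+0.0400 = 0.0700 m
sum ≈ 0.5500+4.8400+7.4400+0.0700 ≈ 12.9000 m = S ✓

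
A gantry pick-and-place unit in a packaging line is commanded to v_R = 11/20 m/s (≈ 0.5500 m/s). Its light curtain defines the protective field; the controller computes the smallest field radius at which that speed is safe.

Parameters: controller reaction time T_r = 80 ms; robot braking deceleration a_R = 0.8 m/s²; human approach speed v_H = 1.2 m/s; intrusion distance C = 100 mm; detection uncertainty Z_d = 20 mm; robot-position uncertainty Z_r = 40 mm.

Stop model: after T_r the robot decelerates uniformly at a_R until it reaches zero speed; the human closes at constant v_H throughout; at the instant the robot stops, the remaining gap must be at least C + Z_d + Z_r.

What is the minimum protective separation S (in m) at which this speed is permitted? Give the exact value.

S_min = 841/640 m = 1.3141 m

braking lasts T_s = (11/20)/(4/5) = 0.6875 s
robot in T_r: 0.5500·0.0800 = 0.0440 m
braking distance = 0.5500²/(2·0.8000) = 0.1891 m
person approaches 1.2000·(0.0800+0.6875) = 0.9210 m
margins: 0.1000+0.0200+0.0400 = 0.1600 m
S_min ≈ 0.0440+0.1891+0.9210+0.1600  ⇒  S_min = 841/640 m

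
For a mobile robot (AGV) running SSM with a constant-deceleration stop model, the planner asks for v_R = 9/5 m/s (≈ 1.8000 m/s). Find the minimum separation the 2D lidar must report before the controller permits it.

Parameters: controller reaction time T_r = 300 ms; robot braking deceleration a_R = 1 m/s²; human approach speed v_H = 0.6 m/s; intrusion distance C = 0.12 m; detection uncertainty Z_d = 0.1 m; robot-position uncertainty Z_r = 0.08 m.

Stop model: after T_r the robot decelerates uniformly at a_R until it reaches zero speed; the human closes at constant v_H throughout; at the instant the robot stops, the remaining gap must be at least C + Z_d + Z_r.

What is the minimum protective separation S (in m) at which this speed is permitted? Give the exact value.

braking lasts T_s = (9/5)/1 = 1.8000 s
robot covers v_R·T_r = 1.8000·0.3000 = 0.5400 m before braking
robot under decel: 1.8000²/(2·1.0000) = 1.6200 m
human closes 0.6000·2.1000 = 1.2600 m
residual clearance needed = 0.1200+0.1000+0.0800 = 0.3000 m
S_min ≈ 0.5400+1.6200+1.2600+0.3000  ⇒  S_min = 93/25 m

S_min = 93/25 m = 3.7200 m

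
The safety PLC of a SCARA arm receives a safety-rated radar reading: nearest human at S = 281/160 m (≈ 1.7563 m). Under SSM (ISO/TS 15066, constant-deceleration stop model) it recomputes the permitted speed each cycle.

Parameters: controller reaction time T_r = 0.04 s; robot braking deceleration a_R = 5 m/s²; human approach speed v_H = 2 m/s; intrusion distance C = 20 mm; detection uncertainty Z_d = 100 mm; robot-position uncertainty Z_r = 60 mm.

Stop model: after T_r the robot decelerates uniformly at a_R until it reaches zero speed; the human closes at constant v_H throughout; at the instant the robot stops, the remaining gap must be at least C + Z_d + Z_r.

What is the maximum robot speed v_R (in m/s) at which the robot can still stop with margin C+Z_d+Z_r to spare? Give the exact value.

at the boundary: (1/10)·v² + (11/25)·v + (-1197/800) = 0
  disc = (11/25)² − 4·(1/10)·(-1197/800) = 7921/10000 ; √disc = 89/100
  v_R = (−(11/25) + 89/100) / (2·(1/10)) = 9/4 m/s
check:
braking lasts T_s = (9/4)/5 = 0.4500 s
robot covers v_R·T_r = 2.2500·0.0400 = 0.0900 m before braking
braking distance = 2.2500²/(2·5.0000) = 0.5062 m
human closes 2.0000·0.4900 = 0.9800 m
margins: 0.0200+0.1000+0.0600 = 0.1800 m
sum ≈ 0.0900+0.5062+0.9800+0.1800 ≈ 1.7563 m = S ✓

v_R_max = 9/4 m/s = 2.2500 m/s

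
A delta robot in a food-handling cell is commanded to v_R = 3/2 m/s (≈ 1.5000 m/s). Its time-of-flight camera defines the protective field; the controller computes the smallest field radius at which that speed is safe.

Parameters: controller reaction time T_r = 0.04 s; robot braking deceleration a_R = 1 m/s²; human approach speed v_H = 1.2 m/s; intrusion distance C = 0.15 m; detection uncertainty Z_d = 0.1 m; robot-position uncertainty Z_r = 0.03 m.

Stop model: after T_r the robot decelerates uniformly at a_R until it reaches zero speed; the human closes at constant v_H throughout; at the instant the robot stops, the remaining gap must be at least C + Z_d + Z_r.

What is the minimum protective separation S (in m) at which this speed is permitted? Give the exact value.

S_min = 3313/1000 m = 3.3130 m

braking lasts T_s = (3/2)/1 = 1.5000 s
reaction-phase robot travel = 1.5000·0.0400 = 0.0600 m
braking distance = 1.5000²/(2·1.0000) = 1.1250 m
human over T_r+T_s: 1.2000·(0.0400+1.5000) = 1.8480 m
residual clearance needed = 0.1500+0.1000+0.0300 = 0.2800 m
S_min ≈ 0.0600+1.1250+1.8480+0.2800  ⇒  S_min = 3313/1000 m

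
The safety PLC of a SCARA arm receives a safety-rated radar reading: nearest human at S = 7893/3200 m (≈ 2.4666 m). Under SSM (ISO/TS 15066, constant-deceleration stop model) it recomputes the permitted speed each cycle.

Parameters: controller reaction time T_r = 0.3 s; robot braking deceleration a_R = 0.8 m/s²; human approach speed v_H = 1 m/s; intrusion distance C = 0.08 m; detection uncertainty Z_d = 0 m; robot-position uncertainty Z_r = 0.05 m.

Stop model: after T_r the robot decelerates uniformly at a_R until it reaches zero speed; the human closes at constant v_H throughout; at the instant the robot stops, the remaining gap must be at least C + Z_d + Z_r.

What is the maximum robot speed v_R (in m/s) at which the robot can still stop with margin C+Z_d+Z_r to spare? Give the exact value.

v_R_max = 19/20 m/s = 0.9500 m/s

quadratic (5/8)·v² + (31/20)·v + (-6517/3200) = 0
  disc = (31/20)² − 4·(5/8)·(-6517/3200) = 47961/6400 ; √disc = 219/80
  v_R = (−(31/20) + 219/80) / (2·(5/8)) = 19/20 m/s
check:
braking lasts T_s = (19/20)/(4/5) = 1.1875 s
reaction-phase robot travel = 0.9500·0.3000 = 0.2850 m
braking distance = 0.9500²/(2·0.8000) = 0.5641 m
human closes 1.0000·1.4875 = 1.4875 m
residual clearance needed = 0.0800+0.0000+0.0500 = 0.1300 m
sum ≈ 0.2850+0.5641+1.4875+0.1300 ≈ 2.4666 m = S ✓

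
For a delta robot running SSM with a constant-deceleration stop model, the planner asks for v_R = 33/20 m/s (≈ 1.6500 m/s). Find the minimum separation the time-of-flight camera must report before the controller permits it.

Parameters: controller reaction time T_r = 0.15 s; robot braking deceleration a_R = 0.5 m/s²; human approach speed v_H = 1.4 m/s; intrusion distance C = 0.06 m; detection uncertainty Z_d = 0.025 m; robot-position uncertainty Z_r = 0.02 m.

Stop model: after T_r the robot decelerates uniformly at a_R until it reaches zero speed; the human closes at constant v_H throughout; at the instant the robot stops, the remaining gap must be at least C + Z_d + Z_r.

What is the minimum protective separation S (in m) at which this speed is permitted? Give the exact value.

stop time T_s = (33/20)/(1/2) = 3.3000 s
robot covers v_R·T_r = 1.6500·0.1500 = 0.2475 m before braking
robot under decel: 1.6500²/(2·0.5000) = 2.7225 m
person approaches 1.4000·(0.1500+3.3000) = 4.8300 m
residual clearance needed = 0.0600+0.0250+0.0200 = 0.1050 m
S_min ≈ 0.2475+2.7225+4.8300+0.1050  ⇒  S_min = 1581/200 m

S_min = 1581/200 m = 7.9050 m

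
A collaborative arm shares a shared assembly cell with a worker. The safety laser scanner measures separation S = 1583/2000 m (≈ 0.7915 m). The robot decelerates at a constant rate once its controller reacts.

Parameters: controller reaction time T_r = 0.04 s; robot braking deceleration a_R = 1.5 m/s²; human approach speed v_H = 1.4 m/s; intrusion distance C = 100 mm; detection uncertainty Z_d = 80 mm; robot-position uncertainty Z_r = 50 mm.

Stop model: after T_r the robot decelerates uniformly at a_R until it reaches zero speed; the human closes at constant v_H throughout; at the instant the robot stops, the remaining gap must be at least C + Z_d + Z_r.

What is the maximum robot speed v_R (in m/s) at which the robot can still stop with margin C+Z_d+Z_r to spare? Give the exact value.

v_R_max = 9/20 m/s = 0.4500 m/s

quadratic (1/3)·v² + (73/75)·v + (-1011/2000) = 0
  disc = (73/75)² − 4·(1/3)·(-1011/2000) = 36481/22500 ; √disc = 191/150
  v_R = (−(73/75) + 191/150) / (2·(1/3)) = 9/20 m/s
check:
stop time T_s = (9/20)/(3/2) = 0.3000 s
robot covers v_R·T_r = 0.4500·0.0400 = 0.0180 m before braking
robot under decel: 0.4500²/(2·1.5000) = 0.0675 m
human over T_r+T_s: 1.4000·(0.0400+0.3000) = 0.4760 m
C+Z_d+Z_r = 0.1000+0.0800+0.0500 = 0.2300 m
sum ≈ 0.0180+0.0675+0.4760+0.2300 ≈ 0.7915 m = S ✓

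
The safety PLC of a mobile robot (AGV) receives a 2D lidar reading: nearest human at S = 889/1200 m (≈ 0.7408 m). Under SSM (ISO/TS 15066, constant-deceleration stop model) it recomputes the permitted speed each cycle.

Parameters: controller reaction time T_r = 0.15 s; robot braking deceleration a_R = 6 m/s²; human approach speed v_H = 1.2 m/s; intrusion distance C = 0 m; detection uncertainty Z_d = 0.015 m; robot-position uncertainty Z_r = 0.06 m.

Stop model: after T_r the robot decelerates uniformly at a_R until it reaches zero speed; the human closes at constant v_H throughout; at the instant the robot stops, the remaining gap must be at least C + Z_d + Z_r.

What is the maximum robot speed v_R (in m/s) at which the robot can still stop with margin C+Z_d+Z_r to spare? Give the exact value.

quadratic (1/12)·v² + (7/20)·v + (-583/1200) = 0
  disc = (7/20)² − 4·(1/12)·(-583/1200) = 64/225 ; √disc = 8/15
  v_R = (−(7/20) + 8/15) / (2·(1/12)) = 11/10 m/s
check:
braking lasts T_s = (11/10)/6 = 0.1833 s
robot covers v_R·T_r = 1.1000·0.1500 = 0.1650 m before braking
robot under decel: 1.1000²/(2·6.0000) = 0.1008 m
human over T_r+T_s: 1.2000·(0.1500+0.1833) = 0.4000 m
residual clearance needed = 0.0000+0.0150+0.0600 = 0.0750 m
sum ≈ 0.1650+0.1008+0.4000+0.0750 ≈ 0.7408 m = S ✓

v_R_max = 11/10 m/s = 1.1000 m/s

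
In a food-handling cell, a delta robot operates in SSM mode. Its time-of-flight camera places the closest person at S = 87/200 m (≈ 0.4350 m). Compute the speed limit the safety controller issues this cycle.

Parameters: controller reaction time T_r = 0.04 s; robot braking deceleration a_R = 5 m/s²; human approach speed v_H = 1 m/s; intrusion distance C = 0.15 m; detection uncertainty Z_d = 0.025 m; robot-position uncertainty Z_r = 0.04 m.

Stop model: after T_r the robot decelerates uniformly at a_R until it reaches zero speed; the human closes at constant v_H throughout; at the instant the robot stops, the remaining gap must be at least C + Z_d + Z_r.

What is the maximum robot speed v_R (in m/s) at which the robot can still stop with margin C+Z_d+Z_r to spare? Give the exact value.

v_R_max = 3/5 m/s = 0.6000 m/s

at the boundary: (1/10)·v² + (6/25)·v + (-9/50) = 0
  disc = (6/25)² − 4·(1/10)·(-9/50) = 81/625 ; √disc = 9/25
  v_R = (−(6/25) + 9/25) / (2·(1/10)) = 3/5 m/s
check:
stop time T_s = (3/5)/5 = 0.1200 s
robot in T_r: 0.6000·0.0400 = 0.0240 m
braking distance = 0.6000²/(2·5.0000) = 0.0360 m
person approaches 1.0000·(0.0400+0.1200) = 0.1600 m
margins: 0.1500+0.0250+0.0400 = 0.2150 m
sum ≈ 0.0240+0.0360+0.1600+0.2150 ≈ 0.4350 m = S ✓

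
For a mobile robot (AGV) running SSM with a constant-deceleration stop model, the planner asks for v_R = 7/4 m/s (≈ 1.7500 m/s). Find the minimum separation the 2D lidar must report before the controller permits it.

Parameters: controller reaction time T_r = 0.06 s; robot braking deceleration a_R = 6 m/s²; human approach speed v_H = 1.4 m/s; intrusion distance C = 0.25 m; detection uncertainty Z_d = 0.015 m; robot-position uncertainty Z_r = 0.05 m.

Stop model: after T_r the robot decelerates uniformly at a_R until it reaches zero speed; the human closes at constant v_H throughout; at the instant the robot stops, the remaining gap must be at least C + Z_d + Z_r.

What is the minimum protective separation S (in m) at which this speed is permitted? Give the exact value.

S_min = 28021/24000 m = 1.1675 m

braking lasts T_s = (7/4)/6 = 0.2917 s
robot in T_r: 1.7500·0.0600 = 0.1050 m
robot under decel: 1.7500²/(2·6.0000) = 0.2552 m
human over T_r+T_s: 1.4000·(0.0600+0.2917) = 0.4923 m
residual clearance needed = 0.2500+0.0150+0.0500 = 0.3150 m
S_min ≈ 0.1050+0.2552+0.4923+0.3150  ⇒  S_min = 28021/24000 m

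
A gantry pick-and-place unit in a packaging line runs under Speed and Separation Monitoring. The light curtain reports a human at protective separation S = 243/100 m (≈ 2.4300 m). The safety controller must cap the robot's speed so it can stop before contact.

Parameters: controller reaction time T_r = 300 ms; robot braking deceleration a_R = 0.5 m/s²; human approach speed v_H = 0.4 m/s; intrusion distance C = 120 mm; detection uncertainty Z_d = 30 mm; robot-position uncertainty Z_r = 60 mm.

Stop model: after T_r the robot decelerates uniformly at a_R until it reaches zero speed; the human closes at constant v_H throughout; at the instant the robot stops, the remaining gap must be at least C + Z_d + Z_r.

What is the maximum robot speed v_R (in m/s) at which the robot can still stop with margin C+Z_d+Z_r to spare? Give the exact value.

v_R_max = 1 m/s = 1.0000 m/s

collect terms ⇒ (1)·v_R² + (11/10)·v_R + (-21/10) = 0
  disc = (11/10)² − 4·(1)·(-21/10) = 961/100 ; √disc = 31/10
  v_R = (−(11/10) + 31/10) / (2·(1)) = 1 m/s
check:
stop time T_s = 1/(1/2) = 2.0000 s
robot covers v_R·T_r = 1.0000·0.3000 = 0.3000 m before braking
robot covers 1.0000·2.0000 − ½·0.5000·2.0000² = 1.0000 m while stopping
human closes 0.4000·2.3000 = 0.9200 m
C+Z_d+Z_r = 0.1200+0.0300+0.0600 = 0.2100 m
sum ≈ 0.3000+1.0000+0.9200+0.2100 ≈ 2.4300 m = S ✓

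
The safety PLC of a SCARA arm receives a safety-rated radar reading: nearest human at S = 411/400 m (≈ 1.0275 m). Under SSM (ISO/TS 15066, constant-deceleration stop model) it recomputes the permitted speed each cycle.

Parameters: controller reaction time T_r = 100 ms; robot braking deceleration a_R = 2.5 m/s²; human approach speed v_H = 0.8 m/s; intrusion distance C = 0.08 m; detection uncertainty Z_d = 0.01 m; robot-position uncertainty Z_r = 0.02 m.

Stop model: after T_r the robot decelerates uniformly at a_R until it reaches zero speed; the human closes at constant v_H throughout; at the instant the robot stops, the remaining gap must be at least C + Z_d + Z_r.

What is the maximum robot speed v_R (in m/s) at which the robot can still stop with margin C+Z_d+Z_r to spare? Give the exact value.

v_R_max = 5/4 m/s = 1.2500 m/s

quadratic (1/5)·v² + (21/50)·v + (-67/80) = 0
  disc = (21/50)² − 4·(1/5)·(-67/80) = 529/625 ; √disc = 23/25
  v_R = (−(21/50) + 23/25) / (2·(1/5)) = 5/4 m/s
check:
braking lasts T_s = (5/4)/(5/2) = 0.5000 s
robot in T_r: 1.2500·0.1000 = 0.1250 m
robot covers 1.2500·0.5000 − ½·2.5000·0.5000² = 0.3125 m while stopping
human closes 0.8000·0.6000 = 0.4800 m
C+Z_d+Z_r = 0.0800+0.0100+0.0200 = 0.1100 m
sum ≈ 0.1250+0.3125+0.4800+0.1100 ≈ 1.0275 m = S ✓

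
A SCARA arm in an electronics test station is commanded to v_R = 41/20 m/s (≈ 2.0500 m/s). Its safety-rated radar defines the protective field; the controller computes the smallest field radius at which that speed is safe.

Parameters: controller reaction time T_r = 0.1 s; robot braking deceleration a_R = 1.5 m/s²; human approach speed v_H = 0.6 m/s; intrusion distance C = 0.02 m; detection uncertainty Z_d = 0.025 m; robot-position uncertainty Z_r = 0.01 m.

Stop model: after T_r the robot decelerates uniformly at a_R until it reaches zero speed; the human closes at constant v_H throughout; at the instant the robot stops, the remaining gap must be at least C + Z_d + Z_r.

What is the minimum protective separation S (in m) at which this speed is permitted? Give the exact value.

braking lasts T_s = (41/20)/(3/2) = 1.3667 s
robot in T_r: 2.0500·0.1000 = 0.2050 m
robot under decel: 2.0500²/(2·1.5000) = 1.4008 m
person approaches 0.6000·(0.1000+1.3667) = 0.8800 m
margins: 0.0200+0.0250+0.0100 = 0.0550 m
S_min ≈ 0.2050+1.4008+0.8800+0.0550  ⇒  S_min = 3049/1200 m

S_min = 3049/1200 m = 2.5408 m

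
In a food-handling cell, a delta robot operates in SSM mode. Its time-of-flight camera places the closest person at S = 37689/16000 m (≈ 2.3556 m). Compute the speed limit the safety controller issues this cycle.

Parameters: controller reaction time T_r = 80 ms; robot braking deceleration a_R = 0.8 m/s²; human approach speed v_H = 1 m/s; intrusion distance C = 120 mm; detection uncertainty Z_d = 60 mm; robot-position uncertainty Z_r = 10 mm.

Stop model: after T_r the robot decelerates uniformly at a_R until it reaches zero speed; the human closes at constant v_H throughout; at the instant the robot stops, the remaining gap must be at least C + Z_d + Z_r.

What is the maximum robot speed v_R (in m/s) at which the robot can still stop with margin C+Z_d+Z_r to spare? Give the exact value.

quadratic (5/8)·v² + (133/100)·v + (-33369/16000) = 0
  disc = (133/100)² − 4·(5/8)·(-33369/16000) = 1117249/160000 ; √disc = 1057/400
  v_R = (−(133/100) + 1057/400) / (2·(5/8)) = 21/20 m/s
check:
T_s = v_R/a_R = (21/20)/(4/5) = 1.3125 s
reaction-phase robot travel = 1.0500·0.0800 = 0.0840 m
robot under decel: 1.0500²/(2·0.8000) = 0.6891 m
human over T_r+T_s: 1.0000·(0.0800+1.3125) = 1.3925 m
margins: 0.1200+0.0600+0.0100 = 0.1900 m
sum ≈ 0.0840+0.6891+1.3925+0.1900 ≈ 2.3556 m = S ✓

v_R_max = 21/20 m/s = 1.0500 m/s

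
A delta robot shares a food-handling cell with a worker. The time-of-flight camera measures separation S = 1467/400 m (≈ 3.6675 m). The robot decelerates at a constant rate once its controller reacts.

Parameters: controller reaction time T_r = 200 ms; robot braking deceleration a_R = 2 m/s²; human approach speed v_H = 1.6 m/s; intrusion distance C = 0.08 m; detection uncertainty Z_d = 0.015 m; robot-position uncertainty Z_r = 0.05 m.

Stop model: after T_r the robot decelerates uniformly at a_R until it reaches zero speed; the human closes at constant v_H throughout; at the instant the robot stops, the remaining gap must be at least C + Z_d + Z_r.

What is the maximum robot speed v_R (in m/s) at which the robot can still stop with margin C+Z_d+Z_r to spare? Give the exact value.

v_R_max = 21/10 m/s = 2.1000 m/s

quadratic (1/4)·v² + (1)·v + (-1281/400) = 0
  disc = (1)² − 4·(1/4)·(-1281/400) = 1681/400 ; √disc = 41/20
  v_R = (−(1) + 41/20) / (2·(1/4)) = 21/10 m/s
check:
T_s = v_R/a_R = (21/10)/2 = 1.0500 s
reaction-phase robot travel = 2.1000·0.2000 = 0.4200 m
braking distance = 2.1000²/(2·2.0000) = 1.1025 m
person approaches 1.6000·(0.2000+1.0500) = 2.0000 m
residual clearance needed = 0.0800+0.0150+0.0500 = 0.1450 m
sum ≈ 0.4200+1.1025+2.0000+0.1450 ≈ 3.6675 m = S ✓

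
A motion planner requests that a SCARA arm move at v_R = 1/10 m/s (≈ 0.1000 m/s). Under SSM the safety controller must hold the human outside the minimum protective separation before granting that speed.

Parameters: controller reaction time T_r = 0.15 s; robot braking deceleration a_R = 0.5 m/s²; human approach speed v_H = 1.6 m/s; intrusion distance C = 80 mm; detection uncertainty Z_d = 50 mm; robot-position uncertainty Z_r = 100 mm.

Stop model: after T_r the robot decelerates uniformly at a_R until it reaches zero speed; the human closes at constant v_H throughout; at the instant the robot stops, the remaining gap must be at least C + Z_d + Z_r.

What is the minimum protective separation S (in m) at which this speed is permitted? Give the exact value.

stop time T_s = (1/10)/(1/2) = 0.2000 s
robot covers v_R·T_r = 0.1000·0.1500 = 0.0150 m before braking
braking distance = 0.1000²/(2·0.5000) = 0.0100 m
human over T_r+T_s: 1.6000·(0.1500+0.2000) = 0.5600 m
residual clearance needed = 0.0800+0.0500+0.1000 = 0.2300 m
S_min ≈ 0.0150+0.0100+0.5600+0.2300  ⇒  S_min = 163/200 m

S_min = 163/200 m = 0.8150 m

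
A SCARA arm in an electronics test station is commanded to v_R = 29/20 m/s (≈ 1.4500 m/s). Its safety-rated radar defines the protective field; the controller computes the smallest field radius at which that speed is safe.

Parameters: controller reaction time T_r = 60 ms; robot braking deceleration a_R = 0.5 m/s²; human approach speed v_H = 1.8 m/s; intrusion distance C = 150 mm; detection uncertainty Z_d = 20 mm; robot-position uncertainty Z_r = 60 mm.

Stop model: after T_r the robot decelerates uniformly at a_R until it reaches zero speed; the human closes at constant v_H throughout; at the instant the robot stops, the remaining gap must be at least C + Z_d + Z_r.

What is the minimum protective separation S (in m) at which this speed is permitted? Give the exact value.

T_s = v_R/a_R = (29/20)/(1/2) = 2.9000 s
robot in T_r: 1.4500·0.0600 = 0.0870 m
braking distance = 1.4500²/(2·0.5000) = 2.1025 m
human closes 1.8000·2.9600 = 5.3280 m
residual clearance needed = 0.1500+0.0200+0.0600 = 0.2300 m
S_min ≈ 0.0870+2.1025+5.3280+0.2300  ⇒  S_min = 3099/400 m

S_min = 3099/400 m = 7.7475 m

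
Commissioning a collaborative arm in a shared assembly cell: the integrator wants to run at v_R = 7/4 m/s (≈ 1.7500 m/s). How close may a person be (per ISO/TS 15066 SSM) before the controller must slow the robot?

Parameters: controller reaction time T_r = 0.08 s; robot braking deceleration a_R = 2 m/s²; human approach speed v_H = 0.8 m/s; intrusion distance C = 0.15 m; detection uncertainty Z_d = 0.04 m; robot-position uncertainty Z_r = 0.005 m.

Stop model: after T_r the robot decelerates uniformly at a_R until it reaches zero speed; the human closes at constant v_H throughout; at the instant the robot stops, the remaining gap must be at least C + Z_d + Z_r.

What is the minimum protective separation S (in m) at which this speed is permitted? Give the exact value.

S_min = 14917/8000 m = 1.8646 m

T_s = v_R/a_R = (7/4)/2 = 0.8750 s
reaction-phase robot travel = 1.7500·0.0800 = 0.1400 m
braking distance = 1.7500²/(2·2.0000) = 0.7656 m
human closes 0.8000·0.9550 = 0.7640 m
margins: 0.1500+0.0400+0.0050 = 0.1950 m
S_min ≈ 0.1400+0.7656+0.7640+0.1950  ⇒  S_min = 14917/8000 m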